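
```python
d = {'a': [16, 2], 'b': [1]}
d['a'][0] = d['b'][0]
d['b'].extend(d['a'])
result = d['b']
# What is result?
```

After line 1: d = {'a': [16, 2], 'b': [1]}
After line 2 (a[0] = b[0] = 1): d = {'a': [1, 2], 'b': [1]}
After line 3 (b.extend(a) appends [1, 2]): d = {'a': [1, 2], 'b': [1, 1, 2]}
After line 4: result = d['b'] = [1, 1, 2]

[1, 1, 2]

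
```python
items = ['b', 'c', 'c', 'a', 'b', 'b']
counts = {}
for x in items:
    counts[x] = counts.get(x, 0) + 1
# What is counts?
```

Initial: counts = {}, items = ['b', 'c', 'c', 'a', 'b', 'b']
See 'b': counts = {'b': 1}
See 'c': counts = {'b': 1, 'c': 1}
See 'c': counts = {'b': 1, 'c': 2}
See 'a': counts = {'b': 1, 'c': 2, 'a': 1}
See 'b': counts = {'b': 2, 'c': 2, 'a': 1}
See 'b': counts = {'b': 3, 'c': 2, 'a': 1}

{'b': 3, 'c': 2, 'a': 1}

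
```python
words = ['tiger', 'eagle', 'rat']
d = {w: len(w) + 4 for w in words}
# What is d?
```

{'tiger': 9, 'eagle': 9, 'rat': 7}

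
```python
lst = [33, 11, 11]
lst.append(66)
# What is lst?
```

[33, 11, 11, 66]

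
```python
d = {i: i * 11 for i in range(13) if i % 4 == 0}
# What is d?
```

{0: 0, 4: 44, 8: 88, 12: 132}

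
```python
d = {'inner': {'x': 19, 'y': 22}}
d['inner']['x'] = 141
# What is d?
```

After line 1: d = {'inner': {'x': 19, 'y': 22}}
After line 2 (inner x overwritten): d = {'inner': {'x': 141, 'y': 22}}

{'inner': {'x': 141, 'y': 22}}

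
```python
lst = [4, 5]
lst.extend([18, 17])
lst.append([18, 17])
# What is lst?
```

After line 1: lst = [4, 5]
After line 2 (extend unpacks [18, 17]): lst = [4, 5, 18, 17]
After line 3 (append adds [18, 17] as single element): lst = [4, 5, 18, 17, [18, 17]]

[4, 5, 18, 17, [18, 17]]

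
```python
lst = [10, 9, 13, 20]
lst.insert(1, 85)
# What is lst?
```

[10, 85, 9, 13, 20]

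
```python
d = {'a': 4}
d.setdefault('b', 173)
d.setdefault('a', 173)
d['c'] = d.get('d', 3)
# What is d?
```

After line 1: d = {'a': 4}
After line 2 (setdefault adds 'b'=173): d = {'a': 4, 'b': 173}
After line 3 (setdefault 'a' no-op, already exists): d = {'a': 4, 'b': 173}
After line 4 (get('d', 3) returns default since 'd' not in d): d = {'a': 4, 'b': 173, 'c': 3}

{'a': 4, 'b': 173, 'c': 3}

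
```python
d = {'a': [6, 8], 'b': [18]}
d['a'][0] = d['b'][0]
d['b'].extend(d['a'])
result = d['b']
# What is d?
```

After line 1: d = {'a': [6, 8], 'b': [18]}
After line 2 (a[0] = b[0] = 18): d = {'a': [18, 8], 'b': [18]}
After line 3 (b.extend(a) appends [18, 8]): d = {'a': [18, 8], 'b': [18, 18, 8]}
After line 4: result = d['b'] = [18, 18, 8]

{'a': [18, 8], 'b': [18, 18, 8]}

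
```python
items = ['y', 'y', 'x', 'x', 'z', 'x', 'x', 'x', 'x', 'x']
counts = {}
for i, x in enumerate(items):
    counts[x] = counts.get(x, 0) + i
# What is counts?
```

Initial: counts = {}, items = ['y', 'y', 'x', 'x', 'z', 'x', 'x', 'x', 'x', 'x']
i=0, x='y': counts = {'y': 0}
i=1, x='y': counts = {'y': 1}
i=2, x='x': counts = {'y': 1, 'x': 2}
i=3, x='x': counts = {'y': 1, 'x': 5}
i=4, x='z': counts = {'y': 1, 'x': 5, 'z': 4}
i=5, x='x': counts = {'y': 1, 'x': 10, 'z': 4}
i=6, x='x': counts = {'y': 1, 'x': 16, 'z': 4}
i=7, x='x': counts = {'y': 1, 'x': 23, 'z': 4}
i=8, x='x': counts = {'y': 1, 'x': 31, 'z': 4}
i=9, x='x': counts = {'y': 1, 'x': 40, 'z': 4}

{'y': 1, 'x': 40, 'z': 4}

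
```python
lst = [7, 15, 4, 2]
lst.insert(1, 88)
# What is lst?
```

[7, 88, 15, 4, 2]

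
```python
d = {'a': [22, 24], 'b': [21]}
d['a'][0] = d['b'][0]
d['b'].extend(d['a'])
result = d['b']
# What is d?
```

After line 1: d = {'a': [22, 24], 'b': [21]}
After line 2 (a[0] = b[0] = 21): d = {'a': [21, 24], 'b': [21]}
After line 3 (b.extend(a) appends [21, 24]): d = {'a': [21, 24], 'b': [21, 21, 24]}
After line 4: result = d['b'] = [21, 21, 24]

{'a': [21, 24], 'b': [21, 21, 24]}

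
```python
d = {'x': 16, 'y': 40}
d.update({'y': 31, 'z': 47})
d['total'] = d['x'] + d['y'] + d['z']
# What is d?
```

After line 1: d = {'x': 16, 'y': 40}
After line 2 (y overwritten, z added): d = {'x': 16, 'y': 31, 'z': 47}
After line 3 (total = 16 + 31 + 47 = 94): d = {'x': 16, 'y': 31, 'z': 47, 'total': 94}

{'x': 16, 'y': 31, 'z': 47, 'total': 94}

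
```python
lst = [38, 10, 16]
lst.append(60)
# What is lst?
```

[38, 10, 16, 60]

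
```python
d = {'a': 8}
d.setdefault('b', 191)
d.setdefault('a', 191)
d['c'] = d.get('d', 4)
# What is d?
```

After line 1: d = {'a': 8}
After line 2 (setdefault adds 'b'=191): d = {'a': 8, 'b': 191}
After line 3 (setdefault 'a' no-op, already exists): d = {'a': 8, 'b': 191}
After line 4 (get('d', 4) returns default since 'd' not in d): d = {'a': 8, 'b': 191, 'c': 4}

{'a': 8, 'b': 191, 'c': 4}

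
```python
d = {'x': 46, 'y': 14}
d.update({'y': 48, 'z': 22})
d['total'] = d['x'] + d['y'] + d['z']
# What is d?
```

After line 1: d = {'x': 46, 'y': 14}
After line 2 (y overwritten, z added): d = {'x': 46, 'y': 48, 'z': 22}
After line 3 (total = 46 + 48 + 22 = 116): d = {'x': 46, 'y': 48, 'z': 22, 'total': 116}

{'x': 46, 'y': 48, 'z': 22, 'total': 116}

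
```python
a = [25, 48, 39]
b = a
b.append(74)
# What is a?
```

After line 1: a = [25, 48, 39]
After line 2 (b = a is an alias, same object): a = [25, 48, 39], b = [25, 48, 39]
After line 3 (b.append mutates the shared list): a = [25, 48, 39, 74], b = [25, 48, 39, 74]

[25, 48, 39, 74]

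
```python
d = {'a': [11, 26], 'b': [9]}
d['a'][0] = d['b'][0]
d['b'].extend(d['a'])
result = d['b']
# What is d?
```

After line 1: d = {'a': [11, 26], 'b': [9]}
After line 2 (a[0] = b[0] = 9): d = {'a': [9, 26], 'b': [9]}
After line 3 (b.extend(a) appends [9, 26]): d = {'a': [9, 26], 'b': [9, 9, 26]}
After line 4: result = d['b'] = [9, 9, 26]

{'a': [9, 26], 'b': [9, 9, 26]}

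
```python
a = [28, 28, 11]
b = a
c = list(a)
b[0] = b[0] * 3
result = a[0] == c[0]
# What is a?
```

After line 1: a = [28, 28, 11]
After line 2 (b = a, alias): a = [28, 28, 11], b = [28, 28, 11]
After line 3 (c = list(a) is a copy, new object): c = [28, 28, 11]
After line 4 (b[0] = 28 * 3 = 84; mutates shared a/b): a = b = [84, 28, 11], c = [28, 28, 11]
After line 5 (a[0] = 84, c[0] = 28; result = False)

[84, 28, 11]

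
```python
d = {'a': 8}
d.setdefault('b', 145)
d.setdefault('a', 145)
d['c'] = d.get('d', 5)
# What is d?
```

After line 1: d = {'a': 8}
After line 2 (setdefault adds 'b'=145): d = {'a': 8, 'b': 145}
After line 3 (setdefault 'a' no-op, already exists): d = {'a': 8, 'b': 145}
After line 4 (get('d', 5) returns default since 'd' not in d): d = {'a': 8, 'b': 145, 'c': 5}

{'a': 8, 'b': 145, 'c': 5}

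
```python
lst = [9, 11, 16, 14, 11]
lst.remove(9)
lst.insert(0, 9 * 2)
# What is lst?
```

After line 1: lst = [9, 11, 16, 14, 11]
After line 2 (remove first 9): lst = [11, 16, 14, 11]
After line 3 (insert 18 at index 0): lst = [18, 11, 16, 14, 11]

[18, 11, 16, 14, 11]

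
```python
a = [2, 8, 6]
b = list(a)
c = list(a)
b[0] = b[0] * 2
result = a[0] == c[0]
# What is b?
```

After line 1: a = [2, 8, 6]
After line 2 (b = list(a), copy): a = [2, 8, 6], b = [2, 8, 6]
After line 3 (c = list(a) is a copy, new object): c = [2, 8, 6]
After line 4 (b[0] = 2 * 2 = 4; only b mutates (copy)): a = [2, 8, 6], b = [4, 8, 6], c = [2, 8, 6]
After line 5 (a[0] = 2, c[0] = 2; result = True)

[4, 8, 6]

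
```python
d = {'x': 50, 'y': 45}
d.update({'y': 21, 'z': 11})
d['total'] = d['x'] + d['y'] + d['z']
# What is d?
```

After line 1: d = {'x': 50, 'y': 45}
After line 2 (y overwritten, z added): d = {'x': 50, 'y': 21, 'z': 11}
After line 3 (total = 50 + 21 + 11 = 82): d = {'x': 50, 'y': 21, 'z': 11, 'total': 82}

{'x': 50, 'y': 21, 'z': 11, 'total': 82}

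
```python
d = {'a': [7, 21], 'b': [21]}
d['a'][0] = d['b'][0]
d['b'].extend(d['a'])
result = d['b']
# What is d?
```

After line 1: d = {'a': [7, 21], 'b': [21]}
After line 2 (a[0] = b[0] = 21): d = {'a': [21, 21], 'b': [21]}
After line 3 (b.extend(a) appends [21, 21]): d = {'a': [21, 21], 'b': [21, 21, 21]}
After line 4: result = d['b'] = [21, 21, 21]

{'a': [21, 21], 'b': [21, 21, 21]}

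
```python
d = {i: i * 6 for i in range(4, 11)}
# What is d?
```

{4: 24, 5: 30, 6: 36, 7: 42, 8: 48, 9: 54, 10: 60}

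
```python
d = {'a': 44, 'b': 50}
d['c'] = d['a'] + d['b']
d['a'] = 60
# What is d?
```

After line 1: d = {'a': 44, 'b': 50}
After line 2 (d['c'] = 44 + 50): d = {'a': 44, 'b': 50, 'c': 94}
After line 3: d = {'a': 60, 'b': 50, 'c': 94}

{'a': 60, 'b': 50, 'c': 94}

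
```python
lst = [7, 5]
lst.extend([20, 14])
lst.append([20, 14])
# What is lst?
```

After line 1: lst = [7, 5]
After line 2 (extend unpacks [20, 14]): lst = [7, 5, 20, 14]
After line 3 (append adds [20, 14] as single element): lst = [7, 5, 20, 14, [20, 14]]

[7, 5, 20, 14, [20, 14]]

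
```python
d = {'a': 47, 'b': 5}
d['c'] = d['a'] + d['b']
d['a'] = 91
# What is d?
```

After line 1: d = {'a': 47, 'b': 5}
After line 2 (d['c'] = 47 + 5): d = {'a': 47, 'b': 5, 'c': 52}
After line 3: d = {'a': 91, 'b': 5, 'c': 52}

{'a': 91, 'b': 5, 'c': 52}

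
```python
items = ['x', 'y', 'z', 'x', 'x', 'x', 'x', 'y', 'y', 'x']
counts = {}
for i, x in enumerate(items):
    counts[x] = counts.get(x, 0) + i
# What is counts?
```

Initial: counts = {}, items = ['x', 'y', 'z', 'x', 'x', 'x', 'x', 'y', 'y', 'x']
i=0, x='x': counts = {'x': 0}
i=1, x='y': counts = {'x': 0, 'y': 1}
i=2, x='z': counts = {'x': 0, 'y': 1, 'z': 2}
i=3, x='x': counts = {'x': 3, 'y': 1, 'z': 2}
i=4, x='x': counts = {'x': 7, 'y': 1, 'z': 2}
i=5, x='x': counts = {'x': 12, 'y': 1, 'z': 2}
i=6, x='x': counts = {'x': 18, 'y': 1, 'z': 2}
i=7, x='y': counts = {'x': 18, 'y': 8, 'z': 2}
i=8, x='y': counts = {'x': 18, 'y': 16, 'z': 2}
i=9, x='x': counts = {'x': 27, 'y': 16, 'z': 2}

{'x': 27, 'y': 16, 'z': 2}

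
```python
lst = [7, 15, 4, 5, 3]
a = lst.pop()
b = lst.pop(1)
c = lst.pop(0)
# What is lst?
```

After line 1: lst = [7, 15, 4, 5, 3]
After line 2 (pop() -> a = 3): lst = [7, 15, 4, 5]
After line 3 (pop(1) -> b = 15): lst = [7, 4, 5]
After line 4 (pop(0) -> c = 7): lst = [4, 5]

[4, 5]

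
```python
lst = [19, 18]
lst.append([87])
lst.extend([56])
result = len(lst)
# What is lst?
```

After line 1: lst = [19, 18]
After line 2 (append adds [87] as single element): lst = [19, 18, [87]]
After line 3 (extend unpacks [56], adds 56): lst = [19, 18, [87], 56]
After line 4: result = len(lst) = 4

[19, 18, [87], 56]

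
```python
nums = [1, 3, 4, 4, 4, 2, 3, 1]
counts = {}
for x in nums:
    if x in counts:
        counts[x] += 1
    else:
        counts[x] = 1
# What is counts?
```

Initial: counts = {}, nums = [1, 3, 4, 4, 4, 2, 3, 1]
See 1: counts = {1: 1}
See 3: counts = {1: 1, 3: 1}
See 4: counts = {1: 1, 3: 1, 4: 1}
See 4: counts = {1: 1, 3: 1, 4: 2}
See 4: counts = {1: 1, 3: 1, 4: 3}
See 2: counts = {1: 1, 3: 1, 4: 3, 2: 1}
See 3: counts = {1: 1, 3: 2, 4: 3, 2: 1}
See 1: counts = {1: 2, 3: 2, 4: 3, 2: 1}

{1: 2, 3: 2, 4: 3, 2: 1}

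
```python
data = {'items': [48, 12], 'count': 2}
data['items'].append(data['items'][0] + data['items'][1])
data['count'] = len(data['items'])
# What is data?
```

After line 1: data = {'items': [48, 12], 'count': 2}
After line 2 (append 48 + 12 = 60): data = {'items': [48, 12, 60], 'count': 2}
After line 3 (count = len(items) = 3): data = {'items': [48, 12, 60], 'count': 3}

{'items': [48, 12, 60], 'count': 3}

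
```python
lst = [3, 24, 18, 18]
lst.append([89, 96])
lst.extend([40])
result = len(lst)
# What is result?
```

After line 1: lst = [3, 24, 18, 18]
After line 2 (append adds [89, 96] as single element): lst = [3, 24, 18, 18, [89, 96]]
After line 3 (extend unpacks [40], adds 40): lst = [3, 24, 18, 18, [89, 96], 40]
After line 4: result = len(lst) = 6

6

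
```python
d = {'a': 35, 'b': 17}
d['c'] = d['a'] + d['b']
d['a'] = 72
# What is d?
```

After line 1: d = {'a': 35, 'b': 17}
After line 2 (d['c'] = 35 + 17): d = {'a': 35, 'b': 17, 'c': 52}
After line 3: d = {'a': 72, 'b': 17, 'c': 52}

{'a': 72, 'b': 17, 'c': 52}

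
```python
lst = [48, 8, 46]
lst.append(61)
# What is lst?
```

[48, 8, 46, 61]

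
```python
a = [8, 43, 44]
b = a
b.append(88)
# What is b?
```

After line 1: a = [8, 43, 44]
After line 2 (b = a is an alias, same object): a = [8, 43, 44], b = [8, 43, 44]
After line 3 (b.append mutates the shared list): a = [8, 43, 44, 88], b = [8, 43, 44, 88]

[8, 43, 44, 88]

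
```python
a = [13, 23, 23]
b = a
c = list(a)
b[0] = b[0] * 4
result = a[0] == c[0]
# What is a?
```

After line 1: a = [13, 23, 23]
After line 2 (b = a, alias): a = [13, 23, 23], b = [13, 23, 23]
After line 3 (c = list(a) is a copy, new object): c = [13, 23, 23]
After line 4 (b[0] = 13 * 4 = 52; mutates shared a/b): a = b = [52, 23, 23], c = [13, 23, 23]
After line 5 (a[0] = 52, c[0] = 13; result = False)

[52, 23, 23]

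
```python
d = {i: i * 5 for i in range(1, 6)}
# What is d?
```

{1: 5, 2: 10, 3: 15, 4: 20, 5: 25}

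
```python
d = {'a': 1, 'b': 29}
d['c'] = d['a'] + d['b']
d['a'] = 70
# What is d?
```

After line 1: d = {'a': 1, 'b': 29}
After line 2 (d['c'] = 1 + 29): d = {'a': 1, 'b': 29, 'c': 30}
After line 3: d = {'a': 70, 'b': 29, 'c': 30}

{'a': 70, 'b': 29, 'c': 30}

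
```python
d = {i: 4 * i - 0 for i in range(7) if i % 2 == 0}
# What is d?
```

{0: 0, 2: 8, 4: 16, 6: 24}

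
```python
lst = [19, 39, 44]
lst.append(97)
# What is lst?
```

[19, 39, 44, 97]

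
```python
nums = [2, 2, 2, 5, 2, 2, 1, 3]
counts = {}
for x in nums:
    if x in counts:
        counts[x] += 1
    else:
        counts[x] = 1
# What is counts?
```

Initial: counts = {}, nums = [2, 2, 2, 5, 2, 2, 1, 3]
See 2: counts = {2: 1}
See 2: counts = {2: 2}
See 2: counts = {2: 3}
See 5: counts = {2: 3, 5: 1}
See 2: counts = {2: 4, 5: 1}
See 2: counts = {2: 5, 5: 1}
See 1: counts = {2: 5, 5: 1, 1: 1}
See 3: counts = {2: 5, 5: 1, 1: 1, 3: 1}

{2: 5, 5: 1, 1: 1, 3: 1}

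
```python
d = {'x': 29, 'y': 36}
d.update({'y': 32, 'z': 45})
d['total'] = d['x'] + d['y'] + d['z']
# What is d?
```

After line 1: d = {'x': 29, 'y': 36}
After line 2 (y overwritten, z added): d = {'x': 29, 'y': 32, 'z': 45}
After line 3 (total = 29 + 32 + 45 = 106): d = {'x': 29, 'y': 32, 'z': 45, 'total': 106}

{'x': 29, 'y': 32, 'z': 45, 'total': 106}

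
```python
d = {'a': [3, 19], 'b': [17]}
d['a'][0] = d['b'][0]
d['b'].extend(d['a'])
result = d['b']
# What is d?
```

After line 1: d = {'a': [3, 19], 'b': [17]}
After line 2 (a[0] = b[0] = 17): d = {'a': [17, 19], 'b': [17]}
After line 3 (b.extend(a) appends [17, 19]): d = {'a': [17, 19], 'b': [17, 17, 19]}
After line 4: result = d['b'] = [17, 17, 19]

{'a': [17, 19], 'b': [17, 17, 19]}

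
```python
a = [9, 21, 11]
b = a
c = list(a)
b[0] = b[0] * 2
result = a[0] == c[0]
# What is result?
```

After line 1: a = [9, 21, 11]
After line 2 (b = a, alias): a = [9, 21, 11], b = [9, 21, 11]
After line 3 (c = list(a) is a copy, new object): c = [9, 21, 11]
After line 4 (b[0] = 9 * 2 = 18; mutates shared a/b): a = b = [18, 21, 11], c = [9, 21, 11]
After line 5 (a[0] = 18, c[0] = 9; result = False)

False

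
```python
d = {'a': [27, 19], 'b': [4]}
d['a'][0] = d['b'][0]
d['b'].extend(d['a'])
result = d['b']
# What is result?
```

After line 1: d = {'a': [27, 19], 'b': [4]}
After line 2 (a[0] = b[0] = 4): d = {'a': [4, 19], 'b': [4]}
After line 3 (b.extend(a) appends [4, 19]): d = {'a': [4, 19], 'b': [4, 4, 19]}
After line 4: result = d['b'] = [4, 4, 19]

[4, 4, 19]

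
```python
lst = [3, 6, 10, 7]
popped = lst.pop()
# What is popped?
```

7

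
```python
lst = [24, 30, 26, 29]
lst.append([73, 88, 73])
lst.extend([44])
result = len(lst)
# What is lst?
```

After line 1: lst = [24, 30, 26, 29]
After line 2 (append adds [73, 88, 73] as single element): lst = [24, 30, 26, 29, [73, 88, 73]]
After line 3 (extend unpacks [44], adds 44): lst = [24, 30, 26, 29, [73, 88, 73], 44]
After line 4: result = len(lst) = 6

[24, 30, 26, 29, [73, 88, 73], 44]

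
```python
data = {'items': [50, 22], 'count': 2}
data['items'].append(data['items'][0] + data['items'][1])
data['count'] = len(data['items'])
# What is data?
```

After line 1: data = {'items': [50, 22], 'count': 2}
After line 2 (append 50 + 22 = 72): data = {'items': [50, 22, 72], 'count': 2}
After line 3 (count = len(items) = 3): data = {'items': [50, 22, 72], 'count': 3}

{'items': [50, 22, 72], 'count': 3}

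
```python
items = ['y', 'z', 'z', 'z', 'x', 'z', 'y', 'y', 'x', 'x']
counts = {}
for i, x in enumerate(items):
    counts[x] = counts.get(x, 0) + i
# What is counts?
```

Initial: counts = {}, items = ['y', 'z', 'z', 'z', 'x', 'z', 'y', 'y', 'x', 'x']
i=0, x='y': counts = {'y': 0}
i=1, x='z': counts = {'y': 0, 'z': 1}
i=2, x='z': counts = {'y': 0, 'z': 3}
i=3, x='z': counts = {'y': 0, 'z': 6}
i=4, x='x': counts = {'y': 0, 'z': 6, 'x': 4}
i=5, x='z': counts = {'y': 0, 'z': 11, 'x': 4}
i=6, x='y': counts = {'y': 6, 'z': 11, 'x': 4}
i=7, x='y': counts = {'y': 13, 'z': 11, 'x': 4}
i=8, x='x': counts = {'y': 13, 'z': 11, 'x': 12}
i=9, x='x': counts = {'y': 13, 'z': 11, 'x': 21}

{'y': 13, 'z': 11, 'x': 21}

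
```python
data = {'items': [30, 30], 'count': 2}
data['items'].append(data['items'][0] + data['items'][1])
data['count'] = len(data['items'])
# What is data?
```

After line 1: data = {'items': [30, 30], 'count': 2}
After line 2 (append 30 + 30 = 60): data = {'items': [30, 30, 60], 'count': 2}
After line 3 (count = len(items) = 3): data = {'items': [30, 30, 60], 'count': 3}

{'items': [30, 30, 60], 'count': 3}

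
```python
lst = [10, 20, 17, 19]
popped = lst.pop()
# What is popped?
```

19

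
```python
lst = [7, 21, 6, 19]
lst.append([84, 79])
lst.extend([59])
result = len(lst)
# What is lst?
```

After line 1: lst = [7, 21, 6, 19]
After line 2 (append adds [84, 79] as single element): lst = [7, 21, 6, 19, [84, 79]]
After line 3 (extend unpacks [59], adds 59): lst = [7, 21, 6, 19, [84, 79], 59]
After line 4: result = len(lst) = 6

[7, 21, 6, 19, [84, 79], 59]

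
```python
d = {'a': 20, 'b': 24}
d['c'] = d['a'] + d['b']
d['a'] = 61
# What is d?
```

After line 1: d = {'a': 20, 'b': 24}
After line 2 (d['c'] = 20 + 24): d = {'a': 20, 'b': 24, 'c': 44}
After line 3: d = {'a': 61, 'b': 24, 'c': 44}

{'a': 61, 'b': 24, 'c': 44}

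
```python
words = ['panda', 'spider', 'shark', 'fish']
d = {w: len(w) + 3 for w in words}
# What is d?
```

{'panda': 8, 'spider': 9, 'shark': 8, 'fish': 7}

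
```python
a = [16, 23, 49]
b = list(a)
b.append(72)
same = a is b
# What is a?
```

After line 1: a = [16, 23, 49]
After line 2 (b = list(a) is a shallow copy, new object): a = [16, 23, 49], b = [16, 23, 49]
After line 3 (append only mutates b): a = [16, 23, 49], b = [16, 23, 49, 72]
After line 4 (same = a is b; different objects -> False): same = False

[16, 23, 49]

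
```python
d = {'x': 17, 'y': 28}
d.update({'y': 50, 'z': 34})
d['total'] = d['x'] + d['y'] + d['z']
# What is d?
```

After line 1: d = {'x': 17, 'y': 28}
After line 2 (y overwritten, z added): d = {'x': 17, 'y': 50, 'z': 34}
After line 3 (total = 17 + 50 + 34 = 101): d = {'x': 17, 'y': 50, 'z': 34, 'total': 101}

{'x': 17, 'y': 50, 'z': 34, 'total': 101}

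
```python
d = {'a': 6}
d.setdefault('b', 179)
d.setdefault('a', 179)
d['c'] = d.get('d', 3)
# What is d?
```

After line 1: d = {'a': 6}
After line 2 (setdefault adds 'b'=179): d = {'a': 6, 'b': 179}
After line 3 (setdefault 'a' no-op, already exists): d = {'a': 6, 'b': 179}
After line 4 (get('d', 3) returns default since 'd' not in d): d = {'a': 6, 'b': 179, 'c': 3}

{'a': 6, 'b': 179, 'c': 3}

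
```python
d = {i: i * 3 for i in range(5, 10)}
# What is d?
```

{5: 15, 6: 18, 7: 21, 8: 24, 9: 27}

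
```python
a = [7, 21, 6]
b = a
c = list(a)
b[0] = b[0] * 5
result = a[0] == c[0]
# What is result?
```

After line 1: a = [7, 21, 6]
After line 2 (b = a, alias): a = [7, 21, 6], b = [7, 21, 6]
After line 3 (c = list(a) is a copy, new object): c = [7, 21, 6]
After line 4 (b[0] = 7 * 5 = 35; mutates shared a/b): a = b = [35, 21, 6], c = [7, 21, 6]
After line 5 (a[0] = 35, c[0] = 7; result = False)

False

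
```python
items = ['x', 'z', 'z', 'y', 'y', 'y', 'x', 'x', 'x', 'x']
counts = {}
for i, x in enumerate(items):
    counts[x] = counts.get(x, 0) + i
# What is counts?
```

Initial: counts = {}, items = ['x', 'z', 'z', 'y', 'y', 'y', 'x', 'x', 'x', 'x']
i=0, x='x': counts = {'x': 0}
i=1, x='z': counts = {'x': 0, 'z': 1}
i=2, x='z': counts = {'x': 0, 'z': 3}
i=3, x='y': counts = {'x': 0, 'z': 3, 'y': 3}
i=4, x='y': counts = {'x': 0, 'z': 3, 'y': 7}
i=5, x='y': counts = {'x': 0, 'z': 3, 'y': 12}
i=6, x='x': counts = {'x': 6, 'z': 3, 'y': 12}
i=7, x='x': counts = {'x': 13, 'z': 3, 'y': 12}
i=8, x='x': counts = {'x': 21, 'z': 3, 'y': 12}
i=9, x='x': counts = {'x': 30, 'z': 3, 'y': 12}

{'x': 30, 'z': 3, 'y': 12}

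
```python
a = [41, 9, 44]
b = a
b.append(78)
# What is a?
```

After line 1: a = [41, 9, 44]
After line 2 (b = a is an alias, same object): a = [41, 9, 44], b = [41, 9, 44]
After line 3 (b.append mutates the shared list): a = [41, 9, 44, 78], b = [41, 9, 44, 78]

[41, 9, 44, 78]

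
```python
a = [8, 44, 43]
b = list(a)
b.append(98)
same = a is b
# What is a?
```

After line 1: a = [8, 44, 43]
After line 2 (b = list(a) is a shallow copy, new object): a = [8, 44, 43], b = [8, 44, 43]
After line 3 (append only mutates b): a = [8, 44, 43], b = [8, 44, 43, 98]
After line 4 (same = a is b; different objects -> False): same = False

[8, 44, 43]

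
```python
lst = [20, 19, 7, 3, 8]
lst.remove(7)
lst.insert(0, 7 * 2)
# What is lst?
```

After line 1: lst = [20, 19, 7, 3, 8]
After line 2 (remove first 7): lst = [20, 19, 3, 8]
After line 3 (insert 14 at index 0): lst = [14, 20, 19, 3, 8]

[14, 20, 19, 3, 8]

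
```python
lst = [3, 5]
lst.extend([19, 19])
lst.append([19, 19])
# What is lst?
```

After line 1: lst = [3, 5]
After line 2 (extend unpacks [19, 19]): lst = [3, 5, 19, 19]
After line 3 (append adds [19, 19] as single element): lst = [3, 5, 19, 19, [19, 19]]

[3, 5, 19, 19, [19, 19]]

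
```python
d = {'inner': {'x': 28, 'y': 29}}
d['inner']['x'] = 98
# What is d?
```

After line 1: d = {'inner': {'x': 28, 'y': 29}}
After line 2 (inner x overwritten): d = {'inner': {'x': 98, 'y': 29}}

{'inner': {'x': 98, 'y': 29}}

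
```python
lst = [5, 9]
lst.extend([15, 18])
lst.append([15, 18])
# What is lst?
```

After line 1: lst = [5, 9]
After line 2 (extend unpacks [15, 18]): lst = [5, 9, 15, 18]
After line 3 (append adds [15, 18] as single element): lst = [5, 9, 15, 18, [15, 18]]

[5, 9, 15, 18, [15, 18]]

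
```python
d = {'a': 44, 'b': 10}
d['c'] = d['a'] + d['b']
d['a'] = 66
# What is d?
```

After line 1: d = {'a': 44, 'b': 10}
After line 2 (d['c'] = 44 + 10): d = {'a': 44, 'b': 10, 'c': 54}
After line 3: d = {'a': 66, 'b': 10, 'c': 54}

{'a': 66, 'b': 10, 'c': 54}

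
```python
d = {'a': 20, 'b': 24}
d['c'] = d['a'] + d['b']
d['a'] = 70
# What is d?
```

After line 1: d = {'a': 20, 'b': 24}
After line 2 (d['c'] = 20 + 24): d = {'a': 20, 'b': 24, 'c': 44}
After line 3: d = {'a': 70, 'b': 24, 'c': 44}

{'a': 70, 'b': 24, 'c': 44}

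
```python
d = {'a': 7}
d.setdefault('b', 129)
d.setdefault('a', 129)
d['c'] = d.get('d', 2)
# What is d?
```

After line 1: d = {'a': 7}
After line 2 (setdefault adds 'b'=129): d = {'a': 7, 'b': 129}
After line 3 (setdefault 'a' no-op, already exists): d = {'a': 7, 'b': 129}
After line 4 (get('d', 2) returns default since 'd' not in d): d = {'a': 7, 'b': 129, 'c': 2}

{'a': 7, 'b': 129, 'c': 2}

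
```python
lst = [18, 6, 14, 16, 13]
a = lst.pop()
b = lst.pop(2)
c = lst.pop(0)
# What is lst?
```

After line 1: lst = [18, 6, 14, 16, 13]
After line 2 (pop() -> a = 13): lst = [18, 6, 14, 16]
After line 3 (pop(2) -> b = 14): lst = [18, 6, 16]
After line 4 (pop(0) -> c = 18): lst = [6, 16]

[6, 16]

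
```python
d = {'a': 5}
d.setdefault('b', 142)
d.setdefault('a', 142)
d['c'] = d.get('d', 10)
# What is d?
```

After line 1: d = {'a': 5}
After line 2 (setdefault adds 'b'=142): d = {'a': 5, 'b': 142}
After line 3 (setdefault 'a' no-op, already exists): d = {'a': 5, 'b': 142}
After line 4 (get('d', 10) returns default since 'd' not in d): d = {'a': 5, 'b': 142, 'c': 10}

{'a': 5, 'b': 142, 'c': 10}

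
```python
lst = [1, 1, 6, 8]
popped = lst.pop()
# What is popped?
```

8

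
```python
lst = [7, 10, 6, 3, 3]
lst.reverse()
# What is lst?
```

[3, 3, 6, 10, 7]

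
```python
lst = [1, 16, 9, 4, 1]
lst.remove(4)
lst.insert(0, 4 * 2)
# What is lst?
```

After line 1: lst = [1, 16, 9, 4, 1]
After line 2 (remove first 4): lst = [1, 16, 9, 1]
After line 3 (insert 8 at index 0): lst = [8, 1, 16, 9, 1]

[8, 1, 16, 9, 1]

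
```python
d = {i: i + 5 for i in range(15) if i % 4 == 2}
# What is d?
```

{2: 7, 6: 11, 10: 15, 14: 19}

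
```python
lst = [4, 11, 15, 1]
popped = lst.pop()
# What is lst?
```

[4, 11, 15]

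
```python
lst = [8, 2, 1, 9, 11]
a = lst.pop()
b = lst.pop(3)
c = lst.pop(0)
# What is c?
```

After line 1: lst = [8, 2, 1, 9, 11]
After line 2 (pop() -> a = 11): lst = [8, 2, 1, 9]
After line 3 (pop(3) -> b = 9): lst = [8, 2, 1]
After line 4 (pop(0) -> c = 8): lst = [2, 1]

8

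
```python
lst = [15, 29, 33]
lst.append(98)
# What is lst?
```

[15, 29, 33, 98]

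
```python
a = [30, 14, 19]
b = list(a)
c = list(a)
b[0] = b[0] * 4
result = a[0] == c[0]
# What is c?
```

After line 1: a = [30, 14, 19]
After line 2 (b = list(a), copy): a = [30, 14, 19], b = [30, 14, 19]
After line 3 (c = list(a) is a copy, new object): c = [30, 14, 19]
After line 4 (b[0] = 30 * 4 = 120; only b mutates (copy)): a = [30, 14, 19], b = [120, 14, 19], c = [30, 14, 19]
After line 5 (a[0] = 30, c[0] = 30; result = True)

[30, 14, 19]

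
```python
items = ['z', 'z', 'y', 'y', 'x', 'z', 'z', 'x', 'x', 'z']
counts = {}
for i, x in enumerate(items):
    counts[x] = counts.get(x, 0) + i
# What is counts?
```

Initial: counts = {}, items = ['z', 'z', 'y', 'y', 'x', 'z', 'z', 'x', 'x', 'z']
i=0, x='z': counts = {'z': 0}
i=1, x='z': counts = {'z': 1}
i=2, x='y': counts = {'z': 1, 'y': 2}
i=3, x='y': counts = {'z': 1, 'y': 5}
i=4, x='x': counts = {'z': 1, 'y': 5, 'x': 4}
i=5, x='z': counts = {'z': 6, 'y': 5, 'x': 4}
i=6, x='z': counts = {'z': 12, 'y': 5, 'x': 4}
i=7, x='x': counts = {'z': 12, 'y': 5, 'x': 11}
i=8, x='x': counts = {'z': 12, 'y': 5, 'x': 19}
i=9, x='z': counts = {'z': 21, 'y': 5, 'x': 19}

{'z': 21, 'y': 5, 'x': 19}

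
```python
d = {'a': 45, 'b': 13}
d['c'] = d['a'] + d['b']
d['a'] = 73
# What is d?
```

After line 1: d = {'a': 45, 'b': 13}
After line 2 (d['c'] = 45 + 13): d = {'a': 45, 'b': 13, 'c': 58}
After line 3: d = {'a': 73, 'b': 13, 'c': 58}

{'a': 73, 'b': 13, 'c': 58}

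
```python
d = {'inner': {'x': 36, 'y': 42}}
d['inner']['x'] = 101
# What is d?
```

After line 1: d = {'inner': {'x': 36, 'y': 42}}
After line 2 (inner x overwritten): d = {'inner': {'x': 101, 'y': 42}}

{'inner': {'x': 101, 'y': 42}}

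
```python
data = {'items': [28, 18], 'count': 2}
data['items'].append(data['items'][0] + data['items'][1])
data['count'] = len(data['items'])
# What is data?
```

After line 1: data = {'items': [28, 18], 'count': 2}
After line 2 (append 28 + 18 = 46): data = {'items': [28, 18, 46], 'count': 2}
After line 3 (count = len(items) = 3): data = {'items': [28, 18, 46], 'count': 3}

{'items': [28, 18, 46], 'count': 3}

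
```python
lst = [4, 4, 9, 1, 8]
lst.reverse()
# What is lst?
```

[8, 1, 9, 4, 4]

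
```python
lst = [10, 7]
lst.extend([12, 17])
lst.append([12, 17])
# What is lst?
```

After line 1: lst = [10, 7]
After line 2 (extend unpacks [12, 17]): lst = [10, 7, 12, 17]
After line 3 (append adds [12, 17] as single element): lst = [10, 7, 12, 17, [12, 17]]

[10, 7, 12, 17, [12, 17]]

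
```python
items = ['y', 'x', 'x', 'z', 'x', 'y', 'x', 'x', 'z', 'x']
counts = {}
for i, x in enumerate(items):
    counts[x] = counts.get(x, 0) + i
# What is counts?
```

Initial: counts = {}, items = ['y', 'x', 'x', 'z', 'x', 'y', 'x', 'x', 'z', 'x']
i=0, x='y': counts = {'y': 0}
i=1, x='x': counts = {'y': 0, 'x': 1}
i=2, x='x': counts = {'y': 0, 'x': 3}
i=3, x='z': counts = {'y': 0, 'x': 3, 'z': 3}
i=4, x='x': counts = {'y': 0, 'x': 7, 'z': 3}
i=5, x='y': counts = {'y': 5, 'x': 7, 'z': 3}
i=6, x='x': counts = {'y': 5, 'x': 13, 'z': 3}
i=7, x='x': counts = {'y': 5, 'x': 20, 'z': 3}
i=8, x='z': counts = {'y': 5, 'x': 20, 'z': 11}
i=9, x='x': counts = {'y': 5, 'x': 29, 'z': 11}

{'y': 5, 'x': 29, 'z': 11}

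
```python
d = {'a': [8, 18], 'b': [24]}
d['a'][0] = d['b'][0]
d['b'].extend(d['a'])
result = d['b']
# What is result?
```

After line 1: d = {'a': [8, 18], 'b': [24]}
After line 2 (a[0] = b[0] = 24): d = {'a': [24, 18], 'b': [24]}
After line 3 (b.extend(a) appends [24, 18]): d = {'a': [24, 18], 'b': [24, 24, 18]}
After line 4: result = d['b'] = [24, 24, 18]

[24, 24, 18]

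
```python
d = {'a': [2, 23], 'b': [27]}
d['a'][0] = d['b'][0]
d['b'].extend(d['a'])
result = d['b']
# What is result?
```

After line 1: d = {'a': [2, 23], 'b': [27]}
After line 2 (a[0] = b[0] = 27): d = {'a': [27, 23], 'b': [27]}
After line 3 (b.extend(a) appends [27, 23]): d = {'a': [27, 23], 'b': [27, 27, 23]}
After line 4: result = d['b'] = [27, 27, 23]

[27, 27, 23]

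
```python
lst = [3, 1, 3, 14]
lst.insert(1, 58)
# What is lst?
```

[3, 58, 1, 3, 14]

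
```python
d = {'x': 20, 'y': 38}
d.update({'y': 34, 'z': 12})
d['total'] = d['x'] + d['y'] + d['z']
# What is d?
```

After line 1: d = {'x': 20, 'y': 38}
After line 2 (y overwritten, z added): d = {'x': 20, 'y': 34, 'z': 12}
After line 3 (total = 20 + 34 + 12 = 66): d = {'x': 20, 'y': 34, 'z': 12, 'total': 66}

{'x': 20, 'y': 34, 'z': 12, 'total': 66}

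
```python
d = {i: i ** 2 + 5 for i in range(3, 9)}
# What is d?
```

{3: 14, 4: 21, 5: 30, 6: 41, 7: 54, 8: 69}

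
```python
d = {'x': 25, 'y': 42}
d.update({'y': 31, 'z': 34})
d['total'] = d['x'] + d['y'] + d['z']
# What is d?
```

After line 1: d = {'x': 25, 'y': 42}
After line 2 (y overwritten, z added): d = {'x': 25, 'y': 31, 'z': 34}
After line 3 (total = 25 + 31 + 34 = 90): d = {'x': 25, 'y': 31, 'z': 34, 'total': 90}

{'x': 25, 'y': 31, 'z': 34, 'total': 90}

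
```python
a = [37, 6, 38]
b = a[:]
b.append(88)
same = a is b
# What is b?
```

After line 1: a = [37, 6, 38]
After line 2 (b = a[:] is a shallow copy, new object): a = [37, 6, 38], b = [37, 6, 38]
After line 3 (append only mutates b): a = [37, 6, 38], b = [37, 6, 38, 88]
After line 4 (same = a is b; different objects -> False): same = False

[37, 6, 38, 88]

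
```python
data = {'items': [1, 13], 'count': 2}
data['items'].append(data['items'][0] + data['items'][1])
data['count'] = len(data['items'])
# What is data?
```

After line 1: data = {'items': [1, 13], 'count': 2}
After line 2 (append 1 + 13 = 14): data = {'items': [1, 13, 14], 'count': 2}
After line 3 (count = len(items) = 3): data = {'items': [1, 13, 14], 'count': 3}

{'items': [1, 13, 14], 'count': 3}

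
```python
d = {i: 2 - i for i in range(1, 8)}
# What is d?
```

{1: 1, 2: 0, 3: -1, 4: -2, 5: -3, 6: -4, 7: -5}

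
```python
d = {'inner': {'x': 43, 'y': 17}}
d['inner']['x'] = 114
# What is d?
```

After line 1: d = {'inner': {'x': 43, 'y': 17}}
After line 2 (inner x overwritten): d = {'inner': {'x': 114, 'y': 17}}

{'inner': {'x': 114, 'y': 17}}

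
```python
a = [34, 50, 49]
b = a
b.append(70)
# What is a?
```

After line 1: a = [34, 50, 49]
After line 2 (b = a is an alias, same object): a = [34, 50, 49], b = [34, 50, 49]
After line 3 (b.append mutates the shared list): a = [34, 50, 49, 70], b = [34, 50, 49, 70]

[34, 50, 49, 70]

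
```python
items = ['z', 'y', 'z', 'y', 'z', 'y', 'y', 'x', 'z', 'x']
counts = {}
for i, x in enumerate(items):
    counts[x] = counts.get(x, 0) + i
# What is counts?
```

Initial: counts = {}, items = ['z', 'y', 'z', 'y', 'z', 'y', 'y', 'x', 'z', 'x']
i=0, x='z': counts = {'z': 0}
i=1, x='y': counts = {'z': 0, 'y': 1}
i=2, x='z': counts = {'z': 2, 'y': 1}
i=3, x='y': counts = {'z': 2, 'y': 4}
i=4, x='z': counts = {'z': 6, 'y': 4}
i=5, x='y': counts = {'z': 6, 'y': 9}
i=6, x='y': counts = {'z': 6, 'y': 15}
i=7, x='x': counts = {'z': 6, 'y': 15, 'x': 7}
i=8, x='z': counts = {'z': 14, 'y': 15, 'x': 7}
i=9, x='x': counts = {'z': 14, 'y': 15, 'x': 16}

{'z': 14, 'y': 15, 'x': 16}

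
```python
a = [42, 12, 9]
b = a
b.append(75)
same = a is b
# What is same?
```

After line 1: a = [42, 12, 9]
After line 2 (b = a is an alias, same object): a = [42, 12, 9], b = [42, 12, 9]
After line 3 (b.append mutates the shared list): a = [42, 12, 9, 75], b = [42, 12, 9, 75]
After line 4 (same = a is b; same object -> True): same = True

True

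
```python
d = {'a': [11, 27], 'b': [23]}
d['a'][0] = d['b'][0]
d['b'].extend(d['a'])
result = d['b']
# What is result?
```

After line 1: d = {'a': [11, 27], 'b': [23]}
After line 2 (a[0] = b[0] = 23): d = {'a': [23, 27], 'b': [23]}
After line 3 (b.extend(a) appends [23, 27]): d = {'a': [23, 27], 'b': [23, 23, 27]}
After line 4: result = d['b'] = [23, 23, 27]

[23, 23, 27]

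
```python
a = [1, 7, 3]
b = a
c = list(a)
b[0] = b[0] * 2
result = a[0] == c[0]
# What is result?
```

After line 1: a = [1, 7, 3]
After line 2 (b = a, alias): a = [1, 7, 3], b = [1, 7, 3]
After line 3 (c = list(a) is a copy, new object): c = [1, 7, 3]
After line 4 (b[0] = 1 * 2 = 2; mutates shared a/b): a = b = [2, 7, 3], c = [1, 7, 3]
After line 5 (a[0] = 2, c[0] = 1; result = False)

False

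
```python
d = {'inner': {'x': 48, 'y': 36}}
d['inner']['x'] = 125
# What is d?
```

After line 1: d = {'inner': {'x': 48, 'y': 36}}
After line 2 (inner x overwritten): d = {'inner': {'x': 125, 'y': 36}}

{'inner': {'x': 125, 'y': 36}}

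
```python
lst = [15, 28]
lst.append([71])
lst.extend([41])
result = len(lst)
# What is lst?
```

After line 1: lst = [15, 28]
After line 2 (append adds [71] as single element): lst = [15, 28, [71]]
After line 3 (extend unpacks [41], adds 41): lst = [15, 28, [71], 41]
After line 4: result = len(lst) = 4

[15, 28, [71], 41]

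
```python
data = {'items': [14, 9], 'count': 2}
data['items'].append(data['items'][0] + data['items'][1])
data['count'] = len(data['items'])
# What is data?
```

After line 1: data = {'items': [14, 9], 'count': 2}
After line 2 (append 14 + 9 = 23): data = {'items': [14, 9, 23], 'count': 2}
After line 3 (count = len(items) = 3): data = {'items': [14, 9, 23], 'count': 3}

{'items': [14, 9, 23], 'count': 3}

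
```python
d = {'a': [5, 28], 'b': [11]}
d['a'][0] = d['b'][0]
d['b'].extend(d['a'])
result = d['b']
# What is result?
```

After line 1: d = {'a': [5, 28], 'b': [11]}
After line 2 (a[0] = b[0] = 11): d = {'a': [11, 28], 'b': [11]}
After line 3 (b.extend(a) appends [11, 28]): d = {'a': [11, 28], 'b': [11, 11, 28]}
After line 4: result = d['b'] = [11, 11, 28]

[11, 11, 28]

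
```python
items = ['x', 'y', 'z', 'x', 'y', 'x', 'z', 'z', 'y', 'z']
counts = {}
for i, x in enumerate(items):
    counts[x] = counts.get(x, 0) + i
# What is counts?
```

Initial: counts = {}, items = ['x', 'y', 'z', 'x', 'y', 'x', 'z', 'z', 'y', 'z']
i=0, x='x': counts = {'x': 0}
i=1, x='y': counts = {'x': 0, 'y': 1}
i=2, x='z': counts = {'x': 0, 'y': 1, 'z': 2}
i=3, x='x': counts = {'x': 3, 'y': 1, 'z': 2}
i=4, x='y': counts = {'x': 3, 'y': 5, 'z': 2}
i=5, x='x': counts = {'x': 8, 'y': 5, 'z': 2}
i=6, x='z': counts = {'x': 8, 'y': 5, 'z': 8}
i=7, x='z': counts = {'x': 8, 'y': 5, 'z': 15}
i=8, x='y': counts = {'x': 8, 'y': 13, 'z': 15}
i=9, x='z': counts = {'x': 8, 'y': 13, 'z': 24}

{'x': 8, 'y': 13, 'z': 24}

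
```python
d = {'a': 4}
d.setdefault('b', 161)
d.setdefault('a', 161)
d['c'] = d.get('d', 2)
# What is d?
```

After line 1: d = {'a': 4}
After line 2 (setdefault adds 'b'=161): d = {'a': 4, 'b': 161}
After line 3 (setdefault 'a' no-op, already exists): d = {'a': 4, 'b': 161}
After line 4 (get('d', 2) returns default since 'd' not in d): d = {'a': 4, 'b': 161, 'c': 2}

{'a': 4, 'b': 161, 'c': 2}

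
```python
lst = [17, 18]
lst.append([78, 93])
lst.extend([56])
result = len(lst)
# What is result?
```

After line 1: lst = [17, 18]
After line 2 (append adds [78, 93] as single element): lst = [17, 18, [78, 93]]
After line 3 (extend unpacks [56], adds 56): lst = [17, 18, [78, 93], 56]
After line 4: result = len(lst) = 4

4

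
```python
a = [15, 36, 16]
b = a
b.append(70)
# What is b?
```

After line 1: a = [15, 36, 16]
After line 2 (b = a is an alias, same object): a = [15, 36, 16], b = [15, 36, 16]
After line 3 (b.append mutates the shared list): a = [15, 36, 16, 70], b = [15, 36, 16, 70]

[15, 36, 16, 70]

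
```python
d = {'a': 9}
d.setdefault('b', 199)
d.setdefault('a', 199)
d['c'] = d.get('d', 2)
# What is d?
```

After line 1: d = {'a': 9}
After line 2 (setdefault adds 'b'=199): d = {'a': 9, 'b': 199}
After line 3 (setdefault 'a' no-op, already exists): d = {'a': 9, 'b': 199}
After line 4 (get('d', 2) returns default since 'd' not in d): d = {'a': 9, 'b': 199, 'c': 2}

{'a': 9, 'b': 199, 'c': 2}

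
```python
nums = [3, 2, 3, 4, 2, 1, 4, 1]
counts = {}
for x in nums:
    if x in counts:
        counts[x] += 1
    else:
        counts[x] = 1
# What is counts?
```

Initial: counts = {}, nums = [3, 2, 3, 4, 2, 1, 4, 1]
See 3: counts = {3: 1}
See 2: counts = {3: 1, 2: 1}
See 3: counts = {3: 2, 2: 1}
See 4: counts = {3: 2, 2: 1, 4: 1}
See 2: counts = {3: 2, 2: 2, 4: 1}
See 1: counts = {3: 2, 2: 2, 4: 1, 1: 1}
See 4: counts = {3: 2, 2: 2, 4: 2, 1: 1}
See 1: counts = {3: 2, 2: 2, 4: 2, 1: 2}

{3: 2, 2: 2, 4: 2, 1: 2}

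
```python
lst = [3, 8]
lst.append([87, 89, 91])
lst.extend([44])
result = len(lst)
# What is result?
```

After line 1: lst = [3, 8]
After line 2 (append adds [87, 89, 91] as single element): lst = [3, 8, [87, 89, 91]]
After line 3 (extend unpacks [44], adds 44): lst = [3, 8, [87, 89, 91], 44]
After line 4: result = len(lst) = 4

4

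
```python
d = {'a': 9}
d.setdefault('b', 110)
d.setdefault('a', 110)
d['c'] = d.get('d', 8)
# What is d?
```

After line 1: d = {'a': 9}
After line 2 (setdefault adds 'b'=110): d = {'a': 9, 'b': 110}
After line 3 (setdefault 'a' no-op, already exists): d = {'a': 9, 'b': 110}
After line 4 (get('d', 8) returns default since 'd' not in d): d = {'a': 9, 'b': 110, 'c': 8}

{'a': 9, 'b': 110, 'c': 8}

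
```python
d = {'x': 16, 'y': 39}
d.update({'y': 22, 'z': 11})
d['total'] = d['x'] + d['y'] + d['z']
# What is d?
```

After line 1: d = {'x': 16, 'y': 39}
After line 2 (y overwritten, z added): d = {'x': 16, 'y': 22, 'z': 11}
After line 3 (total = 16 + 22 + 11 = 49): d = {'x': 16, 'y': 22, 'z': 11, 'total': 49}

{'x': 16, 'y': 22, 'z': 11, 'total': 49}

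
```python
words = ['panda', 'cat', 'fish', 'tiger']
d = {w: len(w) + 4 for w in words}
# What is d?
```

{'panda': 9, 'cat': 7, 'fish': 8, 'tiger': 9}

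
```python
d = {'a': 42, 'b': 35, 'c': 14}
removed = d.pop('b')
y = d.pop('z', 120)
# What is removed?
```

After line 1: d = {'a': 42, 'b': 35, 'c': 14}
After line 2 (pop 'b' returns 35): d = {'a': 42, 'c': 14}, removed = 35
After line 3 (pop 'z' missing, returns default 120): d = {'a': 42, 'c': 14}, y = 120

35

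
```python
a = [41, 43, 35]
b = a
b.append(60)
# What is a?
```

After line 1: a = [41, 43, 35]
After line 2 (b = a is an alias, same object): a = [41, 43, 35], b = [41, 43, 35]
After line 3 (b.append mutates the shared list): a = [41, 43, 35, 60], b = [41, 43, 35, 60]

[41, 43, 35, 60]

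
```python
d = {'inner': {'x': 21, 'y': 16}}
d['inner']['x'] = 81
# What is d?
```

After line 1: d = {'inner': {'x': 21, 'y': 16}}
After line 2 (inner x overwritten): d = {'inner': {'x': 81, 'y': 16}}

{'inner': {'x': 81, 'y': 16}}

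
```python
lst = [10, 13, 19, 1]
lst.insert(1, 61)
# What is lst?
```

[10, 61, 13, 19, 1]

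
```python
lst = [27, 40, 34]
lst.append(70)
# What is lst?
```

[27, 40, 34, 70]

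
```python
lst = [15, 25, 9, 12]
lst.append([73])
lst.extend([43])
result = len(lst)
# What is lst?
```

After line 1: lst = [15, 25, 9, 12]
After line 2 (append adds [73] as single element): lst = [15, 25, 9, 12, [73]]
After line 3 (extend unpacks [43], adds 43): lst = [15, 25, 9, 12, [73], 43]
After line 4: result = len(lst) = 6

[15, 25, 9, 12, [73], 43]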